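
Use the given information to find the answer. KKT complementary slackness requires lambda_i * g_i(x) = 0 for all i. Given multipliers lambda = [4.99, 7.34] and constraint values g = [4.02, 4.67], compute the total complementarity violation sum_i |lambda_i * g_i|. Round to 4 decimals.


KKT complementary slackness check:
lambda_1 * g_1 = 4.99 * 4.02 = 20.0598
lambda_2 * g_2 = 7.34 * 4.67 = 34.2778
Total violation = 20.0598 + 34.2778 = 54.3376


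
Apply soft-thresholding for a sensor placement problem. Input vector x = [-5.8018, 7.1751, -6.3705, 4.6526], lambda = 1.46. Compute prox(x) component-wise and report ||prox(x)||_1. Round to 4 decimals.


Soft-thresholding with lambda = 1.46:
prox(-5.8018) = sign(-5.8018)*max(|-5.8018| - 1.46, 0) = -4.3418
prox(7.1751) = sign(7.1751)*max(|7.1751| - 1.46, 0) = 5.7151
prox(-6.3705) = sign(-6.3705)*max(|-6.3705| - 1.46, 0) = -4.9105
prox(4.6526) = sign(4.6526)*max(|4.6526| - 1.46, 0) = 3.1926
prox(x) = [-4.3418, 5.7151, -4.9105, 3.1926]
||prox(x)||_1 = 4.3418 + 5.7151 + 4.9105 + 3.1926 = 18.16


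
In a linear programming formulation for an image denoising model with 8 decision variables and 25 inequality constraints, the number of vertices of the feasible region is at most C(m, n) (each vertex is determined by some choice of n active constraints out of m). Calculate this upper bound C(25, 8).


Each vertex corresponds to some choice of n active constraints out of m, so the number of vertices is at most C(m, n) = m! / (n!(m-n)!).
m = 25, n = 8
Numerator: 25 * 24 * 23 * 22 * 21 * 20 * 19 * 18
Denominator: 8! = 40320
C(25, 8) = 1081575


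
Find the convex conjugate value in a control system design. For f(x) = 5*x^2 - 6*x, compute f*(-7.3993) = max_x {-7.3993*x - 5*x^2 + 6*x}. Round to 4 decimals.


f*(y) = sup_x {y*x - a*x^2 - b*x} = sup_x {(y-b)*x - a*x^2}
FOC: (y - b) - 2a*x = 0 => x* = (y - b)/(2a)
x* = (-7.3993 + 6)/(2*5) = -0.1399
f*(-7.3993) = (y-b)^2/(4a) = (-7.3993 + 6)^2/(4*5)
= 1.958/20 = 0.0979


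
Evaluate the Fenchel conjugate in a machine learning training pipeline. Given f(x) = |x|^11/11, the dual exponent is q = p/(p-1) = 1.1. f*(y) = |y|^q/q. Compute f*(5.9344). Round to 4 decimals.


The conjugate exponent q satisfies 1/p + 1/q = 1.
p = 11, so q = 11/(11 - 1) = 1.1
|y|^q = 5.9344^1.1 = 7.0911
f*(5.9344) = 7.0911 / 1.1 = 6.4465


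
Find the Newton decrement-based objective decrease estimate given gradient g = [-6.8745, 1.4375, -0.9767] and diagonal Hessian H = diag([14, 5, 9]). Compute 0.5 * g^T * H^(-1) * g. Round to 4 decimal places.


Step 1: H is diagonal, so H^(-1) * g = [-0.491, 0.2875, -0.1085].
Step 2: g^T H^(-1) g = sum_i g_i^2 / H_ii
  = (-6.8745)^2/14 + (1.4375)^2/5 + (-0.9767)^2/9
  = 3.3756 + 0.4133 + 0.106 = 3.8949
Step 3: Objective decrease = 0.5 * g^T H^(-1) g = 1.9474


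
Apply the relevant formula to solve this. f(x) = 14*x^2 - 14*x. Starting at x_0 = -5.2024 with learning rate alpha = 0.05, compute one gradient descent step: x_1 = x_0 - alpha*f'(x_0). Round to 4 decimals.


We compute the gradient at x_0 and apply the update.
f'(x) = 28*x - 14
f'(-5.2024) = 28*-5.2024 - 14 = -159.6672
x_1 = -5.2024 - 0.05*-159.6672 = 2.781


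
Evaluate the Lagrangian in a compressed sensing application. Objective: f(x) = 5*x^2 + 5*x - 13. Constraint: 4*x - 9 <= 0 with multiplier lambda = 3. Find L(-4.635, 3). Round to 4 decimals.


Step 1: Evaluate f(x).
f(-4.635) = 5*(-4.635)^2 + 5*(-4.635) - 13 = 71.2411
Step 2: Evaluate g(x).
g(-4.635) = 4*-4.635 - 9 = -27.54
Step 3: Compute Lagrangian.
L = 71.2411 + 3*-27.54 = -11.3789


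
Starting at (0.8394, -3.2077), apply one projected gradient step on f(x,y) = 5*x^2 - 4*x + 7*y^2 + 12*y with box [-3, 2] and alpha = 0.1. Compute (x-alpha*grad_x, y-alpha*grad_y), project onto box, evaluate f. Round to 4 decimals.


Step 1: Compute gradient at (0.8394, -3.2077).
grad_x = 2*5*0.8394 - 4 = 4.394
grad_y = 2*7*-3.2077 + 12 = -32.9078
Step 2: Gradient step.
x_raw = 0.8394 - 0.1*4.394 = 0.4
y_raw = -3.2077 - 0.1*-32.9078 = 0.0831
Step 3: Project onto [-3, 2].
x_proj = clip(0.4) = 0.4
y_proj = clip(0.0831) = 0.0831
Step 4: Evaluate f.
f(0.4, 0.0831) = 0.2453


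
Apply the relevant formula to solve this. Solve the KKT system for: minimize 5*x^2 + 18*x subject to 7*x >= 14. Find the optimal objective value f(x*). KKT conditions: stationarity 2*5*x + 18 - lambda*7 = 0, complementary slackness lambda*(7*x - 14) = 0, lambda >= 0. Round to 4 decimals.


Step 1: Try lambda = 0 (constraint inactive).
x_unc = -18/(2*5) = -1.8
Check: 7*-1.8 = -12.6 < 14 -- violated!
Step 2: Constraint must be active: 7*x = 14
x* = 14/7 = 2.0
lambda = (2*5*2.0 + 18)/7 = 5.4286
Step 3: Compute optimal value.
f(x*) = 5*2.0^2 + 18*2.0 = 56.0


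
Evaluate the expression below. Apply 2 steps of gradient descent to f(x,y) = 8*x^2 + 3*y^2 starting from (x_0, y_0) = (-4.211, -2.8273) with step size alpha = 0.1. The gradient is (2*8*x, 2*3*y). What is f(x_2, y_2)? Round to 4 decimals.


Gradient descent on f(x,y) = 8*x^2 + 3*y^2.
Starting point: (-4.211, -2.8273), alpha = 0.1
Step 1: grad_x = 2*8*-4.211 = -67.376, grad_y = 2*3*-2.8273 = -16.9638
  x_1 = -4.211 - 0.1*-67.376 = 2.5266
  y_1 = -2.8273 - 0.1*-16.9638 = -1.1309
Step 2: grad_x = 2*8*2.5266 = 40.4256, grad_y = 2*3*-1.1309 = -6.7855
  x_2 = 2.5266 - 0.1*40.4256 = -1.516
  y_2 = -1.1309 - 0.1*-6.7855 = -0.4524
f(-1.516, -0.4524) = 8*(-1.516)^2 + 3*(-0.4524)^2 = 18.999


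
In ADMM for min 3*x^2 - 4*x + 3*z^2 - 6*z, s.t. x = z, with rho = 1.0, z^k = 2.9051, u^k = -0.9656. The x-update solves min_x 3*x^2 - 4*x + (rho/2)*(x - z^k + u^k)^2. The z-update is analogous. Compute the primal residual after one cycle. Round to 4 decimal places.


ADMM iteration with rho = 1.0, z^k = 2.9051, u^k = -0.9656
Step 1: x-update.
Minimize 3*x^2 - 4*x + (1.0/2)*(x - 2.9051 - 0.9656)^2
FOC: (2*3 + 1.0)*x = 4 + 1.0*(2.9051 + 0.9656)
x^{k+1} = 1.1244
Step 2: z-update.
Minimize 3*z^2 - 6*z + (1.0/2)*(1.1244 - z - 0.9656)^2
FOC: (2*3 + 1.0)*z = 6 + 1.0*(1.1244 - 0.9656)
z^{k+1} = 0.8798
Step 3: u-update.
u^{k+1} = -0.9656 + 1.1244 - 0.8798 = -0.721
Step 4: Primal residual = |1.1244 - 0.8798| = 0.2446


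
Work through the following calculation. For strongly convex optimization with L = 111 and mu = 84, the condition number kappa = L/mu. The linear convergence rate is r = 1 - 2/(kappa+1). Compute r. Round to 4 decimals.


Step 1: Compute the condition number.
kappa = L/mu = 111/84 = 1.3214
Step 2: Compute the convergence rate.
r = 1 - 2/(kappa + 1) = 1 - 2*mu/(L + mu) = (L - mu)/(L + mu) = 27/195 = 0.1385


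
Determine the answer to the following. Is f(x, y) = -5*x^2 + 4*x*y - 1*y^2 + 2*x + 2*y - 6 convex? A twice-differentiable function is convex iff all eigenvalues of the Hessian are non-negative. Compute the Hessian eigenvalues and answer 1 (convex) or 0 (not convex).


The Hessian of f(x,y) = -5*x^2 + 4*x*y - 1*y^2 + 2*x + 2*y - 6 is:
H = [[-10, 4], [4, -2]]
Trace = -10 - 2 = -12
Determinant = -10*-2 - (4)^2 = 4
Discriminant = (-12)^2 - 4*4 = 128.0
Eigenvalues: lambda_1 = -11.6569, lambda_2 = -0.3431
The function is not convex.

0


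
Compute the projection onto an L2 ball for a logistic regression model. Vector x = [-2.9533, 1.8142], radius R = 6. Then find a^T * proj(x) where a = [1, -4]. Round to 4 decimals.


Step 1: Compute ||x|| (intermediates to 6 decimals).
||x|| = sqrt((-2.9533)^2 + 1.8142^2) = 3.466021
Step 2: Project.
Since ||x|| <= R, proj = x (no scaling needed).
proj(x) = [-2.9533, 1.8142]
Step 3: Dot product.
a^T * proj(x) = 1*(-2.9533) - 4*1.8142 = -10.2101


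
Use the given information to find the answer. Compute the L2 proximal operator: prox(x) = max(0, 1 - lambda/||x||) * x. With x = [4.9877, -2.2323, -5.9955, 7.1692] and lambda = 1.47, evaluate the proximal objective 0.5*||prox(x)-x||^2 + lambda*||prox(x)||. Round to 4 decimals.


Step 1: Compute ||x||.
||x|| = 10.8261
Step 2: Compute scaling factor.
scale = max(0, 1 - 1.47/10.8261) = 0.8642
Step 3: prox(x) = [4.3105, -1.9292, -5.1814, 6.1957]
||prox(x)|| = 9.3561
Step 4: Proximal objective.
0.5*||prox-x||^2 = 1.0805
lambda*||prox|| = 13.7535
Total = 14.8339


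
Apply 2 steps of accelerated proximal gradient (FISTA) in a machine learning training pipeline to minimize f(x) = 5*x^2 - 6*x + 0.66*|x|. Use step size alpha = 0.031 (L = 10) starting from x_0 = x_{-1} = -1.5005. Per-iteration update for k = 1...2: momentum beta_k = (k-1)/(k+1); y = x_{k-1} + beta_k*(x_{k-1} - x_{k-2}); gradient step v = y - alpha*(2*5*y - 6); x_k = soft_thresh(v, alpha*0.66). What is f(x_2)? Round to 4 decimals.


FISTA on f(x) = 5*x^2 - 6*x + 0.66*|x|
L = 10, alpha = 0.031
Iteration 1: beta = 0.0, y = -1.5005 + 0.0*(-1.5005 + 1.5005) = -1.5005
  grad(y) = -21.005, v = y - alpha*grad = -0.8493
  prox(v) = soft_thresh(-0.8493, 0.0205) = -0.8289
Iteration 2: beta = 0.3333, y = -0.8289 + 0.3333*(-0.8289 + 1.5005) = -0.605
  grad(y) = -12.0501, v = y - alpha*grad = -0.2315
  prox(v) = soft_thresh(-0.2315, 0.0205) = -0.211
f(x_2) = 5*(-0.211)^2 - 6*(-0.211) + 0.66*|-0.211| = 1.6279


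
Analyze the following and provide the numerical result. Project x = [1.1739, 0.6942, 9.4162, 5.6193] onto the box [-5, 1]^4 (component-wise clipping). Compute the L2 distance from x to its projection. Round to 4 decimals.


Project each component onto [-5, 1].
clip(1.1739) = 1.0, clip(0.6942) = 0.6942, clip(9.4162) = 1.0, clip(5.6193) = 1.0
Projection = [1.0, 0.6942, 1.0, 1.0]
Squared diffs: [0.0302, 0.0, 70.8324, 21.3379]
Distance = sqrt(92.2005) = 9.6021


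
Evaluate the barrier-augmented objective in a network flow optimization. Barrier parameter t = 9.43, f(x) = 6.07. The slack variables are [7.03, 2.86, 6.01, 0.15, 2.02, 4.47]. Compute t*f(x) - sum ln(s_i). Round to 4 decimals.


Step 1: Compute log-barrier.
ln values: [1.9502, 1.0508, 1.7934, -1.8971, 0.7031, 1.4974]
phi = -(1.9502 + 1.0508 + 1.7934 - 1.8971 + 0.7031 + 1.4974) = -5.0978
Step 2: Compute augmented objective.
t*f(x) = 9.43*6.07 = 57.2401
Total = 57.2401 - 5.0978 = 52.1423


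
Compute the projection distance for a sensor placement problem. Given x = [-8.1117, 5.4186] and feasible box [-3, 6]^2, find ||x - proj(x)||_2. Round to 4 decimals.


Project each component onto [-3, 6].
clip(-8.1117) = -3.0, clip(5.4186) = 5.4186
Projection = [-3.0, 5.4186]
Squared diffs: [26.1295, 0.0]
Distance = sqrt(26.1295) = 5.1117


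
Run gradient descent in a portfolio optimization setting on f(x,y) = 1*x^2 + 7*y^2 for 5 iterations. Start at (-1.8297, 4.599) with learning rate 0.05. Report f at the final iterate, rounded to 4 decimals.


Gradient descent on f(x,y) = 1*x^2 + 7*y^2.
Starting point: (-1.8297, 4.599), alpha = 0.05
Step 1: grad_x = 2*1*-1.8297 = -3.6594, grad_y = 2*7*4.599 = 64.386
  x_1 = -1.8297 - 0.05*-3.6594 = -1.6467
  y_1 = 4.599 - 0.05*64.386 = 1.3797
Step 2: grad_x = 2*1*-1.6467 = -3.2935, grad_y = 2*7*1.3797 = 19.3158
  x_2 = -1.6467 - 0.05*-3.2935 = -1.4821
  y_2 = 1.3797 - 0.05*19.3158 = 0.4139
Step 3: grad_x = 2*1*-1.4821 = -2.9641, grad_y = 2*7*0.4139 = 5.7947
  x_3 = -1.4821 - 0.05*-2.9641 = -1.3339
  y_3 = 0.4139 - 0.05*5.7947 = 0.1242
Step 4: grad_x = 2*1*-1.3339 = -2.6677, grad_y = 2*7*0.1242 = 1.7384
  x_4 = -1.3339 - 0.05*-2.6677 = -1.2005
  y_4 = 0.1242 - 0.05*1.7384 = 0.0373
Step 5: grad_x = 2*1*-1.2005 = -2.4009, grad_y = 2*7*0.0373 = 0.5215
  x_5 = -1.2005 - 0.05*-2.4009 = -1.0804
  y_5 = 0.0373 - 0.05*0.5215 = 0.0112
f(-1.0804, 0.0112) = 1*(-1.0804)^2 + 7*0.0112^2 = 1.1682


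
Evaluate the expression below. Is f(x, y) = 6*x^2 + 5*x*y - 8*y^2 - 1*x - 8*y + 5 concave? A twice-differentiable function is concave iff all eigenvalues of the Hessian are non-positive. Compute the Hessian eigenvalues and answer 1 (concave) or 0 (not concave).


The Hessian of f(x,y) = 6*x^2 + 5*x*y - 8*y^2 - 1*x - 8*y + 5 is:
H = [[12, 5], [5, -16]]
Trace = 12 - 16 = -4
Determinant = 12*-16 - (5)^2 = -217
Discriminant = (-4)^2 - 4*-217 = 884.0
Eigenvalues: lambda_1 = -16.8661, lambda_2 = 12.8661
The function is not concave.

0


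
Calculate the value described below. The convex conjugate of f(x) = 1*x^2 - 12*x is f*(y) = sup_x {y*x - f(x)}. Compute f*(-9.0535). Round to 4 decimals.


f*(y) = sup_x {y*x - a*x^2 - b*x} = sup_x {(y-b)*x - a*x^2}
FOC: (y - b) - 2a*x = 0 => x* = (y - b)/(2a)
x* = (-9.0535 + 12)/(2*1) = 1.4733
f*(-9.0535) = (y-b)^2/(4a) = (-9.0535 + 12)^2/(4*1)
= 8.6819/4 = 2.1705


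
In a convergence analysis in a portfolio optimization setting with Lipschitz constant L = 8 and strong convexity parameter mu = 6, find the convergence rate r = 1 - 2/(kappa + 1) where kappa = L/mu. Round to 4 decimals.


Step 1: Compute the condition number.
kappa = L/mu = 8/6 = 1.3333
Step 2: Compute the convergence rate.
r = 1 - 2/(kappa + 1) = 1 - 2*mu/(L + mu) = (L - mu)/(L + mu) = 2/14 = 0.1429


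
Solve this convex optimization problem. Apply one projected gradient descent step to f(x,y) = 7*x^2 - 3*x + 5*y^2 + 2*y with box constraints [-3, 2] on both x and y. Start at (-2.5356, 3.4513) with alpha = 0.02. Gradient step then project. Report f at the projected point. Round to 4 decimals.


Step 1: Compute gradient at (-2.5356, 3.4513).
grad_x = 2*7*-2.5356 - 3 = -38.4984
grad_y = 2*5*3.4513 + 2 = 36.513
Step 2: Gradient step.
x_raw = -2.5356 - 0.02*-38.4984 = -1.7656
y_raw = 3.4513 - 0.02*36.513 = 2.721
Step 3: Project onto [-3, 2].
x_proj = clip(-1.7656) = -1.7656
y_proj = clip(2.721) = 2.0
Step 4: Evaluate f.
f(-1.7656, 2.0) = 51.1191


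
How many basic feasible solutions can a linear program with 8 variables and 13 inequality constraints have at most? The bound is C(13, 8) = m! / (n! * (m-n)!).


Each vertex corresponds to some choice of n active constraints out of m, so the number of vertices is at most C(m, n) = m! / (n!(m-n)!).
m = 13, n = 8
Numerator: 13 * 12 * 11 * 10 * 9 * 8 * 7 * 6
Denominator: 8! = 40320
C(13, 8) = 1287


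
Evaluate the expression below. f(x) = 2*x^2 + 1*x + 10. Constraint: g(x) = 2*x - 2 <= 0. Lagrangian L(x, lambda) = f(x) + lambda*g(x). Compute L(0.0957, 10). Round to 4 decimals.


Step 1: Evaluate f(x).
f(0.0957) = 2*0.0957^2 + 1*0.0957 + 10 = 10.114
Step 2: Evaluate g(x).
g(0.0957) = 2*0.0957 - 2 = -1.8086
Step 3: Compute Lagrangian.
L = 10.114 + 10*-1.8086 = -7.972


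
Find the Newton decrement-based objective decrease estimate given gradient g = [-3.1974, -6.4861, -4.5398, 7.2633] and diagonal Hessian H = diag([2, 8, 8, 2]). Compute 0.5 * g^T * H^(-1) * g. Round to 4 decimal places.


Step 1: H is diagonal, so H^(-1) * g = [-1.5987, -0.8108, -0.5675, 3.6317].
Step 2: g^T H^(-1) g = sum_i g_i^2 / H_ii
  = (-3.1974)^2/2 + (-6.4861)^2/8 + (-4.5398)^2/8 + (7.2633)^2/2
  = 5.1117 + 5.2587 + 2.5762 + 26.3778 = 39.3244
Step 3: Objective decrease = 0.5 * g^T H^(-1) g = 19.6622


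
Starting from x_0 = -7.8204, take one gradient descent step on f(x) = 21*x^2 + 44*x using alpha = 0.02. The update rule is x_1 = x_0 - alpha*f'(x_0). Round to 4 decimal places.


We compute the gradient at x_0 and apply the update.
f'(x) = 42*x + 44
f'(-7.8204) = 42*-7.8204 + 44 = -284.4568
x_1 = -7.8204 - 0.02*-284.4568 = -2.1313


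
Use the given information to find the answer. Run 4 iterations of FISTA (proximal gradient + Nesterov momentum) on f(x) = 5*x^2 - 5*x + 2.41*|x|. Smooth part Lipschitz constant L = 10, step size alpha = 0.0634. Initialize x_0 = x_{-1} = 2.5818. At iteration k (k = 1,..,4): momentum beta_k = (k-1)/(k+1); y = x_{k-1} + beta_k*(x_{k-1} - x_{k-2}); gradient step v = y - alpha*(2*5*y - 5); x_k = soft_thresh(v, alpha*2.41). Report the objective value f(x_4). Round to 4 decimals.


FISTA on f(x) = 5*x^2 - 5*x + 2.41*|x|
L = 10, alpha = 0.0634
Iteration 1: beta = 0.0, y = 2.5818 + 0.0*(2.5818 - 2.5818) = 2.5818
  grad(y) = 20.818, v = y - alpha*grad = 1.2619
  prox(v) = soft_thresh(1.2619, 0.1528) = 1.1091
Iteration 2: beta = 0.3333, y = 1.1091 + 0.3333*(1.1091 - 2.5818) = 0.6183
  grad(y) = 1.1826, v = y - alpha*grad = 0.5433
  prox(v) = soft_thresh(0.5433, 0.1528) = 0.3905
Iteration 3: beta = 0.5, y = 0.3905 + 0.5*(0.3905 - 1.1091) = 0.0312
  grad(y) = -4.6884, v = y - alpha*grad = 0.3284
  prox(v) = soft_thresh(0.3284, 0.1528) = 0.1756
Iteration 4: beta = 0.6, y = 0.1756 + 0.6*(0.1756 - 0.3905) = 0.0467
  grad(y) = -4.5332, v = y - alpha*grad = 0.3341
  prox(v) = soft_thresh(0.3341, 0.1528) = 0.1813
f(x_4) = 5*0.1813^2 - 5*0.1813 + 2.41*|0.1813| = -0.3052


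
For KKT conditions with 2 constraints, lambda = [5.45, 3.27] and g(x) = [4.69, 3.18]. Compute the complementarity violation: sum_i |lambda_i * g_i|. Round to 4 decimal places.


KKT complementary slackness check:
lambda_1 * g_1 = 5.45 * 4.69 = 25.5605
lambda_2 * g_2 = 3.27 * 3.18 = 10.3986
Total violation = 25.5605 + 10.3986 = 35.9591


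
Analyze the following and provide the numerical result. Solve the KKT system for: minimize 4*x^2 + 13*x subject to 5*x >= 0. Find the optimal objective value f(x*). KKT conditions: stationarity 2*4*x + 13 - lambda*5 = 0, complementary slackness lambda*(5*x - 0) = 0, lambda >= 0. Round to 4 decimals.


Step 1: Try lambda = 0 (constraint inactive).
x_unc = -13/(2*4) = -1.625
Check: 5*-1.625 = -8.125 < 0 -- violated!
Step 2: Constraint must be active: 5*x = 0
x* = 0/5 = 0.0
lambda = (2*4*0.0 + 13)/5 = 2.6
Step 3: Compute optimal value.
f(x*) = 4*0.0^2 + 13*0.0 = 0.0


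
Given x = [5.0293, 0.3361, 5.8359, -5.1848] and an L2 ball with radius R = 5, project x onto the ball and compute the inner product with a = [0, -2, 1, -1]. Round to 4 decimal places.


Step 1: Compute ||x|| (intermediates to 6 decimals).
||x|| = sqrt(5.0293^2 + 0.3361^2 + 5.8359^2 + (-5.1848)^2) = 9.292293
Step 2: Project.
Since ||x|| > R, scale = R/||x|| = 5/9.292293 = 0.53808, proj(x) = scale * x
proj(x) = [2.706166, 0.180849, 3.140181, -2.789837]
Step 3: Dot product.
a^T * proj(x) = 0*2.706166 - 2*0.180849 + 1*3.140181 - 1*(-2.789837) = 5.5683


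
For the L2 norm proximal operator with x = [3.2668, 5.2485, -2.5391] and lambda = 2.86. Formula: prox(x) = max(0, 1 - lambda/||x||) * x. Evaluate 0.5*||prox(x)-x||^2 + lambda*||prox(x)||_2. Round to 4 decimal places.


Step 1: Compute ||x||.
||x|| = 6.6832
Step 2: Compute scaling factor.
scale = max(0, 1 - 2.86/6.6832) = 0.5721
Step 3: prox(x) = [1.8688, 3.0025, -1.4525]
||prox(x)|| = 3.8232
Step 4: Proximal objective.
0.5*||prox-x||^2 = 4.0898
lambda*||prox|| = 10.9344
Total = 15.0243


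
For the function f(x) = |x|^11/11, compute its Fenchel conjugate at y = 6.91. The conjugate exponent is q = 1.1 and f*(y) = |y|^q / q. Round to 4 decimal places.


The conjugate exponent q satisfies 1/p + 1/q = 1.
p = 11, so q = 11/(11 - 1) = 1.1
|y|^q = 6.91^1.1 = 8.3835
f*(6.91) = 8.3835 / 1.1 = 7.6214


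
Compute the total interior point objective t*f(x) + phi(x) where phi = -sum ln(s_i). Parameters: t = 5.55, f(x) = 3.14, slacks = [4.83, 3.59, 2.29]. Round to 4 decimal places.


Step 1: Compute log-barrier.
ln values: [1.5748, 1.2782, 0.8286]
phi = -(1.5748 + 1.2782 + 0.8286) = -3.6816
Step 2: Compute augmented objective.
t*f(x) = 5.55*3.14 = 17.427
Total = 17.427 - 3.6816 = 13.7454


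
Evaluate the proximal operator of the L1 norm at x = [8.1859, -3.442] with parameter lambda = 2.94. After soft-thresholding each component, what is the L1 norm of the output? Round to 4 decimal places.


Soft-thresholding with lambda = 2.94:
prox(8.1859) = sign(8.1859)*max(|8.1859| - 2.94, 0) = 5.2459
prox(-3.442) = sign(-3.442)*max(|-3.442| - 2.94, 0) = -0.502
prox(x) = [5.2459, -0.502]
||prox(x)||_1 = 5.2459 + 0.502 = 5.7479


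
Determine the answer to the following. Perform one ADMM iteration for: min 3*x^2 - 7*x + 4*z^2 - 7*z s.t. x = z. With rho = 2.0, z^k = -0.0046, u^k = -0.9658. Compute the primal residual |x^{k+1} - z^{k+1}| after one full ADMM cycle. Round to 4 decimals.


ADMM iteration with rho = 2.0, z^k = -0.0046, u^k = -0.9658
Step 1: x-update.
Minimize 3*x^2 - 7*x + (2.0/2)*(x + 0.0046 - 0.9658)^2
FOC: (2*3 + 2.0)*x = 7 + 2.0*(-0.0046 + 0.9658)
x^{k+1} = 1.1153
Step 2: z-update.
Minimize 4*z^2 - 7*z + (2.0/2)*(1.1153 - z - 0.9658)^2
FOC: (2*4 + 2.0)*z = 7 + 2.0*(1.1153 - 0.9658)
z^{k+1} = 0.7299
Step 3: u-update.
u^{k+1} = -0.9658 + 1.1153 - 0.7299 = -0.5804
Step 4: Primal residual = |1.1153 - 0.7299| = 0.3854


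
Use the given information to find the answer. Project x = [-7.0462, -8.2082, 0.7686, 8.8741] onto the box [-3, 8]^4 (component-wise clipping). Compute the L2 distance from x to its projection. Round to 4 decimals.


Project each component onto [-3, 8].
clip(-7.0462) = -3.0, clip(-8.2082) = -3.0, clip(0.7686) = 0.7686, clip(8.8741) = 8.0
Projection = [-3.0, -3.0, 0.7686, 8.0]
Squared diffs: [16.3717, 27.1253, 0.0, 0.7641]
Distance = sqrt(44.2611) = 6.6529


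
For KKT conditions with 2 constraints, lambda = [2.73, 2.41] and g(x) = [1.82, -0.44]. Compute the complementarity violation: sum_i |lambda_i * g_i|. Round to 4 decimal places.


KKT complementary slackness check:
lambda_1 * g_1 = 2.73 * 1.82 = 4.9686
lambda_2 * g_2 = 2.41 * -0.44 = -1.0604
Total violation = 4.9686 + 1.0604 = 6.029


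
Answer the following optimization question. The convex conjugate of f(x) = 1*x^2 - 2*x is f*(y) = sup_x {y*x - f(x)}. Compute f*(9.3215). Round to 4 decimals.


f*(y) = sup_x {y*x - a*x^2 - b*x} = sup_x {(y-b)*x - a*x^2}
FOC: (y - b) - 2a*x = 0 => x* = (y - b)/(2a)
x* = (9.3215 + 2)/(2*1) = 5.6608
f*(9.3215) = (y-b)^2/(4a) = (9.3215 + 2)^2/(4*1)
= 128.1764/4 = 32.0441


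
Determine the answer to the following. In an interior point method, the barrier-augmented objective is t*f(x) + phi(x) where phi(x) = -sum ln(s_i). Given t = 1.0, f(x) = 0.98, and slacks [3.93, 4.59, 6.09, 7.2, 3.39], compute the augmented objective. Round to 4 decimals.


Step 1: Compute log-barrier.
ln values: [1.3686, 1.5239, 1.8066, 1.9741, 1.2208]
phi = -(1.3686 + 1.5239 + 1.8066 + 1.9741 + 1.2208) = -7.8941
Step 2: Compute augmented objective.
t*f(x) = 1.0*0.98 = 0.98
Total = 0.98 - 7.8941 = -6.9141


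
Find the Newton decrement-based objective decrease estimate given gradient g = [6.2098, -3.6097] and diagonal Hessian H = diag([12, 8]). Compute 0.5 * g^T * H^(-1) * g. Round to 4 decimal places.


Step 1: H is diagonal, so H^(-1) * g = [0.5175, -0.4512].
Step 2: g^T H^(-1) g = sum_i g_i^2 / H_ii
  = (6.2098)^2/12 + (-3.6097)^2/8
  = 3.2135 + 1.6287 = 4.8422
Step 3: Objective decrease = 0.5 * g^T H^(-1) g = 2.4211


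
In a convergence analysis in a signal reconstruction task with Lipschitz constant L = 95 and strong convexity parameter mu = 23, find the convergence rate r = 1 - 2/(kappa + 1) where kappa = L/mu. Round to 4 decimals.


Step 1: Compute the condition number.
kappa = L/mu = 95/23 = 4.1304
Step 2: Compute the convergence rate.
r = 1 - 2/(kappa + 1) = 1 - 2*mu/(L + mu) = (L - mu)/(L + mu) = 72/118 = 0.6102


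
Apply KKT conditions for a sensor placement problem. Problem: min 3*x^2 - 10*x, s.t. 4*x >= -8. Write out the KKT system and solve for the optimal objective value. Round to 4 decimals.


Step 1: Try lambda = 0 (constraint inactive).
Stationarity: 2*3*x - 10 = 0
x* = 10/(2*3) = 5/3 = 1.6667 (rounded; the exact value 5/3 is used below)
Check constraint: 4*1.6667 = 6.6668 >= -8 -- satisfied.
Step 2: Compute optimal value.
f(x*) = 3*(5/3)^2 - 10*(5/3) = -8.3333


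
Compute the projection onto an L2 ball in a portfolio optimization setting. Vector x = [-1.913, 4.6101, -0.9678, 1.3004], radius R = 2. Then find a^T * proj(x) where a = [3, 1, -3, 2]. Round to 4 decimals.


Step 1: Compute ||x|| (intermediates to 6 decimals).
||x|| = sqrt((-1.913)^2 + 4.6101^2 + (-0.9678)^2 + 1.3004^2) = 5.247882
Step 2: Project.
Since ||x|| > R, scale = R/||x|| = 2/5.247882 = 0.381106, proj(x) = scale * x
proj(x) = [-0.729056, 1.756937, -0.368834, 0.49559]
Step 3: Dot product.
a^T * proj(x) = 3*(-0.729056) + 1*1.756937 - 3*(-0.368834) + 2*0.49559 = 1.6675


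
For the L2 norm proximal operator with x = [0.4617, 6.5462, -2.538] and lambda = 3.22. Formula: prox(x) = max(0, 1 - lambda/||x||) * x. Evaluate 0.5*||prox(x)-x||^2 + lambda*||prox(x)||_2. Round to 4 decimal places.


Step 1: Compute ||x||.
||x|| = 7.0361
Step 2: Compute scaling factor.
scale = max(0, 1 - 3.22/7.0361) = 0.5424
Step 3: prox(x) = [0.2504, 3.5504, -1.3765]
||prox(x)|| = 3.8161
Step 4: Proximal objective.
0.5*||prox-x||^2 = 5.1842
lambda*||prox|| = 12.2878
Total = 17.4722


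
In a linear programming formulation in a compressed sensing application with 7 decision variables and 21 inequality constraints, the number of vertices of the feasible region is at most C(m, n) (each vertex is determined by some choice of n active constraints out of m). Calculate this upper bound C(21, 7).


Each vertex corresponds to some choice of n active constraints out of m, so the number of vertices is at most C(m, n) = m! / (n!(m-n)!).
m = 21, n = 7
Numerator: 21 * 20 * 19 * 18 * 17 * 16 * 15
Denominator: 7! = 5040
C(21, 7) = 116280


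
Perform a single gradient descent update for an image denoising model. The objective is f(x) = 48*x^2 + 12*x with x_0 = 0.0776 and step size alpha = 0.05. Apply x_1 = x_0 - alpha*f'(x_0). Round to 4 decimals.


We compute the gradient at x_0 and apply the update.
f'(x) = 96*x + 12
f'(0.0776) = 96*0.0776 + 12 = 19.4496
x_1 = 0.0776 - 0.05*19.4496 = -0.8949


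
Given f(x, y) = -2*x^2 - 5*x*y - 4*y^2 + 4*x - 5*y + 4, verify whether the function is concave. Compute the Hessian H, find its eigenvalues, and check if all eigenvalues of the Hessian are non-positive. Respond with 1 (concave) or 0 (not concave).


The Hessian of f(x,y) = -2*x^2 - 5*x*y - 4*y^2 + 4*x - 5*y + 4 is:
H = [[-4, -5], [-5, -8]]
Trace = -4 - 8 = -12
Determinant = -4*-8 - (-5)^2 = 7
Discriminant = (-12)^2 - 4*7 = 116.0
Eigenvalues: lambda_1 = -11.3852, lambda_2 = -0.6148
The function is concave.

1


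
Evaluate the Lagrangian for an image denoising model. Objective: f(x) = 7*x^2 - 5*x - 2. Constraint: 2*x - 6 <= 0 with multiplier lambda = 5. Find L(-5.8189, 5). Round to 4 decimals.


Step 1: Evaluate f(x).
f(-5.8189) = 7*(-5.8189)^2 - 5*(-5.8189) - 2 = 264.1117
Step 2: Evaluate g(x).
g(-5.8189) = 2*-5.8189 - 6 = -17.6378
Step 3: Compute Lagrangian.
L = 264.1117 + 5*-17.6378 = 175.9227


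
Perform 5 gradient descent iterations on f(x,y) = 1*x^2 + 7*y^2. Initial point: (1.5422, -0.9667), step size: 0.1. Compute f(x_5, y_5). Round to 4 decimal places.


Gradient descent on f(x,y) = 1*x^2 + 7*y^2.
Starting point: (1.5422, -0.9667), alpha = 0.1
Step 1: grad_x = 2*1*1.5422 = 3.0844, grad_y = 2*7*-0.9667 = -13.5338
  x_1 = 1.5422 - 0.1*3.0844 = 1.2338
  y_1 = -0.9667 - 0.1*-13.5338 = 0.3867
Step 2: grad_x = 2*1*1.2338 = 2.4675, grad_y = 2*7*0.3867 = 5.4135
  x_2 = 1.2338 - 0.1*2.4675 = 0.987
  y_2 = 0.3867 - 0.1*5.4135 = -0.1547
Step 3: grad_x = 2*1*0.987 = 1.974, grad_y = 2*7*-0.1547 = -2.1654
  x_3 = 0.987 - 0.1*1.974 = 0.7896
  y_3 = -0.1547 - 0.1*-2.1654 = 0.0619
Step 4: grad_x = 2*1*0.7896 = 1.5792, grad_y = 2*7*0.0619 = 0.8662
  x_4 = 0.7896 - 0.1*1.5792 = 0.6317
  y_4 = 0.0619 - 0.1*0.8662 = -0.0247
Step 5: grad_x = 2*1*0.6317 = 1.2634, grad_y = 2*7*-0.0247 = -0.3465
  x_5 = 0.6317 - 0.1*1.2634 = 0.5053
  y_5 = -0.0247 - 0.1*-0.3465 = 0.0099
f(0.5053, 0.0099) = 1*0.5053^2 + 7*0.0099^2 = 0.2561


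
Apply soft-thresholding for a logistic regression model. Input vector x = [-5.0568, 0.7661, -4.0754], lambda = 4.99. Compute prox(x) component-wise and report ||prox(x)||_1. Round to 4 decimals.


Soft-thresholding with lambda = 4.99:
prox(-5.0568) = sign(-5.0568)*max(|-5.0568| - 4.99, 0) = -0.0668
prox(0.7661) = sign(0.7661)*max(|0.7661| - 4.99, 0) = 0.0
prox(-4.0754) = sign(-4.0754)*max(|-4.0754| - 4.99, 0) = 0.0
prox(x) = [-0.0668, 0.0, 0.0]
||prox(x)||_1 = 0.0668 + 0.0 + 0.0 = 0.0668


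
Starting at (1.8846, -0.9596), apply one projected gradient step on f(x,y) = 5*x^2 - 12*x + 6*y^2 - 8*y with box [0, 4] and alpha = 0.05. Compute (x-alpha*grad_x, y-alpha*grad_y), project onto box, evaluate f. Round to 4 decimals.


Step 1: Compute gradient at (1.8846, -0.9596).
grad_x = 2*5*1.8846 - 12 = 6.846
grad_y = 2*6*-0.9596 - 8 = -19.5152
Step 2: Gradient step.
x_raw = 1.8846 - 0.05*6.846 = 1.5423
y_raw = -0.9596 - 0.05*-19.5152 = 0.0162
Step 3: Project onto [0, 4].
x_proj = clip(1.5423) = 1.5423
y_proj = clip(0.0162) = 0.0162
Step 4: Evaluate f.
f(1.5423, 0.0162) = -6.7419


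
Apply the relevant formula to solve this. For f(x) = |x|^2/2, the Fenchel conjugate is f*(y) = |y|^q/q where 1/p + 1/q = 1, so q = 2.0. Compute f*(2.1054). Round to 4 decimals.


The conjugate exponent q satisfies 1/p + 1/q = 1.
p = 2, so q = 2/(2 - 1) = 2.0
|y|^q = 2.1054^2.0 = 4.4327
f*(2.1054) = 4.4327 / 2.0 = 2.2164


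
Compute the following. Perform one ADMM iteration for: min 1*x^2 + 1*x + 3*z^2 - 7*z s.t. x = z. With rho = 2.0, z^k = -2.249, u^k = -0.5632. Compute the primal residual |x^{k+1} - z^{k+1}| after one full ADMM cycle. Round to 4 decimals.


ADMM iteration with rho = 2.0, z^k = -2.249, u^k = -0.5632
Step 1: x-update.
Minimize 1*x^2 + 1*x + (2.0/2)*(x + 2.249 - 0.5632)^2
FOC: (2*1 + 2.0)*x = -1 + 2.0*(-2.249 + 0.5632)
x^{k+1} = -1.0929
Step 2: z-update.
Minimize 3*z^2 - 7*z + (2.0/2)*(-1.0929 - z - 0.5632)^2
FOC: (2*3 + 2.0)*z = 7 + 2.0*(-1.0929 - 0.5632)
z^{k+1} = 0.461
Step 3: u-update.
u^{k+1} = -0.5632 - 1.0929 - 0.461 = -2.1171
Step 4: Primal residual = |-1.0929 - 0.461| = 1.5539


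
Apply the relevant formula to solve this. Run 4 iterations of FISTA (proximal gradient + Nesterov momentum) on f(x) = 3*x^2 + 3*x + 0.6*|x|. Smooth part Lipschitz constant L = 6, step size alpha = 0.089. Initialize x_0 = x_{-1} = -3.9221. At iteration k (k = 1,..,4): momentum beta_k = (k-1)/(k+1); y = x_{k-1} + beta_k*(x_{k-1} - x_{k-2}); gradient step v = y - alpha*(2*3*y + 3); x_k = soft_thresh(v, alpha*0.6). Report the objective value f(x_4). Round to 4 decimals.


FISTA on f(x) = 3*x^2 + 3*x + 0.6*|x|
L = 6, alpha = 0.089
Iteration 1: beta = 0.0, y = -3.9221 + 0.0*(-3.9221 + 3.9221) = -3.9221
  grad(y) = -20.5326, v = y - alpha*grad = -2.0947
  prox(v) = soft_thresh(-2.0947, 0.0534) = -2.0413
Iteration 2: beta = 0.3333, y = -2.0413 + 0.3333*(-2.0413 + 3.9221) = -1.4144
  grad(y) = -5.4862, v = y - alpha*grad = -0.9261
  prox(v) = soft_thresh(-0.9261, 0.0534) = -0.8727
Iteration 3: beta = 0.5, y = -0.8727 + 0.5*(-0.8727 + 2.0413) = -0.2884
  grad(y) = 1.2696, v = y - alpha*grad = -0.4014
  prox(v) = soft_thresh(-0.4014, 0.0534) = -0.348
Iteration 4: beta = 0.6, y = -0.348 + 0.6*(-0.348 + 0.8727) = -0.0332
  grad(y) = 2.801, v = y - alpha*grad = -0.2825
  prox(v) = soft_thresh(-0.2825, 0.0534) = -0.2291
f(x_4) = 3*(-0.2291)^2 + 3*(-0.2291) + 0.6*|-0.2291| = -0.3923


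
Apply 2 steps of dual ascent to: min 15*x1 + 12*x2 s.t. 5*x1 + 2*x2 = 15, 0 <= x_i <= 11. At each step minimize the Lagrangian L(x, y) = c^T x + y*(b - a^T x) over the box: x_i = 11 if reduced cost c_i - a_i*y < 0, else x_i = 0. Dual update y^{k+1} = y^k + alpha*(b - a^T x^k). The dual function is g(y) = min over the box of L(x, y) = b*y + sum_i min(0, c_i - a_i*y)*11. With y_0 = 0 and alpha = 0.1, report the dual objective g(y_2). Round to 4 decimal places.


Dual ascent for LP: min 15*x1 + 12*x2, 5*x1 + 2*x2 = 15, 0 <= x_i <= 11
Step 1: y^k = 0.0, reduced costs: (15.0, 12.0)
  x^k = (0.0, 0.0), subgradient = b - a^T x = 15.0
  y^{k+1} = 0.0 + 0.1*15.0 = 1.5
Step 2: y^k = 1.5, reduced costs: (7.5, 9.0)
  x^k = (0.0, 0.0), subgradient = b - a^T x = 15.0
  y^{k+1} = 1.5 + 0.1*15.0 = 3.0
Dual objective at y_2 = 3.0: reduced costs (0.0, 6.0), box minimizer x = (0.0, 0.0)
g(y_2) = b*y + (c1 - a1*y)*x1 + (c2 - a2*y)*x2 = 15*3.0 + 0.0*0.0 + 6.0*0.0 = 45.0 + 0.0 + 0.0 = 45.0


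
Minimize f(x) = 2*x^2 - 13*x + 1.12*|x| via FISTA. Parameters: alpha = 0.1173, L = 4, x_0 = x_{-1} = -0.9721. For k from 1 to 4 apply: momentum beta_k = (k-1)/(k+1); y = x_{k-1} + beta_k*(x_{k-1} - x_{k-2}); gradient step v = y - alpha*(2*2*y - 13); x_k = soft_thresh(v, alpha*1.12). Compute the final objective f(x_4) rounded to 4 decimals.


FISTA on f(x) = 2*x^2 - 13*x + 1.12*|x|
L = 4, alpha = 0.1173
Iteration 1: beta = 0.0, y = -0.9721 + 0.0*(-0.9721 + 0.9721) = -0.9721
  grad(y) = -16.8884, v = y - alpha*grad = 1.0089
  prox(v) = soft_thresh(1.0089, 0.1314) = 0.8775
Iteration 2: beta = 0.3333, y = 0.8775 + 0.3333*(0.8775 + 0.9721) = 1.4941
  grad(y) = -7.0237, v = y - alpha*grad = 2.318
  prox(v) = soft_thresh(2.318, 0.1314) = 2.1866
Iteration 3: beta = 0.5, y = 2.1866 + 0.5*(2.1866 - 0.8775) = 2.8411
  grad(y) = -1.6356, v = y - alpha*grad = 3.033
  prox(v) = soft_thresh(3.033, 0.1314) = 2.9016
Iteration 4: beta = 0.6, y = 2.9016 + 0.6*(2.9016 - 2.1866) = 3.3306
  grad(y) = 0.3223, v = y - alpha*grad = 3.2928
  prox(v) = soft_thresh(3.2928, 0.1314) = 3.1614
f(x_4) = 2*3.1614^2 - 13*3.1614 + 1.12*|3.1614| = -17.5685


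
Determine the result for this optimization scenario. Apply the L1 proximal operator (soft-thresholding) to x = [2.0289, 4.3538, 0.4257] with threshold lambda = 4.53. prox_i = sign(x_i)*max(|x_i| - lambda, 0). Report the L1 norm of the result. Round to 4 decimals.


Soft-thresholding with lambda = 4.53:
prox(2.0289) = sign(2.0289)*max(|2.0289| - 4.53, 0) = 0.0
prox(4.3538) = sign(4.3538)*max(|4.3538| - 4.53, 0) = 0.0
prox(0.4257) = sign(0.4257)*max(|0.4257| - 4.53, 0) = 0.0
prox(x) = [0.0, 0.0, 0.0]
||prox(x)||_1 = 0.0 + 0.0 + 0.0 = 0.0


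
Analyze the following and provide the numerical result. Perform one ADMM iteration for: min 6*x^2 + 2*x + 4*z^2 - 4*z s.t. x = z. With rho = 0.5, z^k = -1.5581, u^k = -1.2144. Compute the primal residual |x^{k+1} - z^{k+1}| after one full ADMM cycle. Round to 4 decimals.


ADMM iteration with rho = 0.5, z^k = -1.5581, u^k = -1.2144
Step 1: x-update.
Minimize 6*x^2 + 2*x + (0.5/2)*(x + 1.5581 - 1.2144)^2
FOC: (2*6 + 0.5)*x = -2 + 0.5*(-1.5581 + 1.2144)
x^{k+1} = -0.1737
Step 2: z-update.
Minimize 4*z^2 - 4*z + (0.5/2)*(-0.1737 - z - 1.2144)^2
FOC: (2*4 + 0.5)*z = 4 + 0.5*(-0.1737 - 1.2144)
z^{k+1} = 0.3889
Step 3: u-update.
u^{k+1} = -1.2144 - 0.1737 - 0.3889 = -1.7771
Step 4: Primal residual = |-0.1737 - 0.3889| = 0.5627


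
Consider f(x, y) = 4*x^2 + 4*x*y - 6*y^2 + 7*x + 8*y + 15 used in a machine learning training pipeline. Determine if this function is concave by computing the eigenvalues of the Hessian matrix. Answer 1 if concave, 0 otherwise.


The Hessian of f(x,y) = 4*x^2 + 4*x*y - 6*y^2 + 7*x + 8*y + 15 is:
H = [[8, 4], [4, -12]]
Trace = 8 - 12 = -4
Determinant = 8*-12 - (4)^2 = -112
Discriminant = (-4)^2 - 4*-112 = 464.0
Eigenvalues: lambda_1 = -12.7703, lambda_2 = 8.7703
The function is not concave.

0


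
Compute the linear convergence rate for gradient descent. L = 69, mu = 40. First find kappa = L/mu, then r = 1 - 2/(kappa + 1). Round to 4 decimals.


Step 1: Compute the condition number.
kappa = L/mu = 69/40 = 1.725
Step 2: Compute the convergence rate.
r = 1 - 2/(kappa + 1) = 1 - 2*mu/(L + mu) = (L - mu)/(L + mu) = 29/109 = 0.2661


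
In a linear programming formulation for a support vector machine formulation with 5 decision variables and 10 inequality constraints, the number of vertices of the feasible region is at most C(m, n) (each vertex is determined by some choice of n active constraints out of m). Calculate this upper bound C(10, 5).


Each vertex corresponds to some choice of n active constraints out of m, so the number of vertices is at most C(m, n) = m! / (n!(m-n)!).
m = 10, n = 5
Numerator: 10 * 9 * 8 * 7 * 6
Denominator: 5! = 120
C(10, 5) = 252


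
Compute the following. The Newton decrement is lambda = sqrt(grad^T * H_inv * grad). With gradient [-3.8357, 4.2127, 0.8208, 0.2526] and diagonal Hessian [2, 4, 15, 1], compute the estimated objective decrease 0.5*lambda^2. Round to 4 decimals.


Step 1: H is diagonal, so H^(-1) * g = [-1.9179, 1.0532, 0.0547, 0.2526].
Step 2: g^T H^(-1) g = sum_i g_i^2 / H_ii
  = (-3.8357)^2/2 + (4.2127)^2/4 + (0.8208)^2/15 + (0.2526)^2/1
  = 7.3563 + 4.4367 + 0.0449 + 0.0638 = 11.9017
Step 3: Objective decrease = 0.5 * g^T H^(-1) g = 5.9509


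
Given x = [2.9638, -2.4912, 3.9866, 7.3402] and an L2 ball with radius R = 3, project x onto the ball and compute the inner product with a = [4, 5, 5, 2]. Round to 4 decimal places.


Step 1: Compute ||x|| (intermediates to 6 decimals).
||x|| = sqrt(2.9638^2 + (-2.4912)^2 + 3.9866^2 + 7.3402^2) = 9.206612
Step 2: Project.
Since ||x|| > R, scale = R/||x|| = 3/9.206612 = 0.325853, proj(x) = scale * x
proj(x) = [0.965763, -0.811765, 1.299046, 2.391826]
Step 3: Dot product.
a^T * proj(x) = 4*0.965763 + 5*(-0.811765) + 5*1.299046 + 2*2.391826 = 11.0831


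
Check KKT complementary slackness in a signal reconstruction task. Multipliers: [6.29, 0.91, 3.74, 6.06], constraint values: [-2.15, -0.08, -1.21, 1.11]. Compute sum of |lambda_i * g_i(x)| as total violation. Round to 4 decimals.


KKT complementary slackness check:
lambda_1 * g_1 = 6.29 * -2.15 = -13.5235
lambda_2 * g_2 = 0.91 * -0.08 = -0.0728
lambda_3 * g_3 = 3.74 * -1.21 = -4.5254
lambda_4 * g_4 = 6.06 * 1.11 = 6.7266
Total violation = 13.5235 + 0.0728 + 4.5254 + 6.7266 = 24.8483


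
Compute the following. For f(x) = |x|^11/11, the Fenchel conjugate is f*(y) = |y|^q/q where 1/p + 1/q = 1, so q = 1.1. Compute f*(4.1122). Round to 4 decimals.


The conjugate exponent q satisfies 1/p + 1/q = 1.
p = 11, so q = 11/(11 - 1) = 1.1
|y|^q = 4.1122^1.1 = 4.7368
f*(4.1122) = 4.7368 / 1.1 = 4.3061


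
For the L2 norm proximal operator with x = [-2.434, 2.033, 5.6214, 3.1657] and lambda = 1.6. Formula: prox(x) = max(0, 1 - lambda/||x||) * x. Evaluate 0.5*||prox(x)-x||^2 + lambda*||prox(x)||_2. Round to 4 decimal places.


Step 1: Compute ||x||.
||x|| = 7.1888
Step 2: Compute scaling factor.
scale = max(0, 1 - 1.6/7.1888) = 0.7774
Step 3: prox(x) = [-1.8923, 1.5805, 4.3703, 2.4611]
||prox(x)|| = 5.5888
Step 4: Proximal objective.
0.5*||prox-x||^2 = 1.28
lambda*||prox|| = 8.9421
Total = 10.2221


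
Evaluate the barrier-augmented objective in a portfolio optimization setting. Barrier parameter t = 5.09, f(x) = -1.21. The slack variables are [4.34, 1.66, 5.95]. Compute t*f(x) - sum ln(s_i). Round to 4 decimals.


Step 1: Compute log-barrier.
ln values: [1.4679, 0.5068, 1.7834]
phi = -(1.4679 + 0.5068 + 1.7834) = -3.7581
Step 2: Compute augmented objective.
t*f(x) = 5.09*-1.21 = -6.1589
Total = -6.1589 - 3.7581 = -9.917


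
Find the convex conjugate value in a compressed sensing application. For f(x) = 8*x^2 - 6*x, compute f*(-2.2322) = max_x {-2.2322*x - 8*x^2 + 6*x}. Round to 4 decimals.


f*(y) = sup_x {y*x - a*x^2 - b*x} = sup_x {(y-b)*x - a*x^2}
FOC: (y - b) - 2a*x = 0 => x* = (y - b)/(2a)
x* = (-2.2322 + 6)/(2*8) = 0.2355
f*(-2.2322) = (y-b)^2/(4a) = (-2.2322 + 6)^2/(4*8)
= 14.1963/32 = 0.4436


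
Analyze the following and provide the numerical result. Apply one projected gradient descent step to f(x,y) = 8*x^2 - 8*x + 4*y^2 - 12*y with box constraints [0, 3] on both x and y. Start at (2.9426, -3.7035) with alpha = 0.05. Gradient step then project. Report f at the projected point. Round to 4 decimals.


Step 1: Compute gradient at (2.9426, -3.7035).
grad_x = 2*8*2.9426 - 8 = 39.0816
grad_y = 2*4*-3.7035 - 12 = -41.628
Step 2: Gradient step.
x_raw = 2.9426 - 0.05*39.0816 = 0.9885
y_raw = -3.7035 - 0.05*-41.628 = -1.6221
Step 3: Project onto [0, 3].
x_proj = clip(0.9885) = 0.9885
y_proj = clip(-1.6221) = 0.0
Step 4: Evaluate f.
f(0.9885, 0.0) = -0.0908


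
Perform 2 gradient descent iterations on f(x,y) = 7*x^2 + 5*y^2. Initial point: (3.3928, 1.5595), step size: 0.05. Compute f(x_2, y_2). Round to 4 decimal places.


Gradient descent on f(x,y) = 7*x^2 + 5*y^2.
Starting point: (3.3928, 1.5595), alpha = 0.05
Step 1: grad_x = 2*7*3.3928 = 47.4992, grad_y = 2*5*1.5595 = 15.595
  x_1 = 3.3928 - 0.05*47.4992 = 1.0178
  y_1 = 1.5595 - 0.05*15.595 = 0.7798
Step 2: grad_x = 2*7*1.0178 = 14.2498, grad_y = 2*5*0.7798 = 7.7975
  x_2 = 1.0178 - 0.05*14.2498 = 0.3054
  y_2 = 0.7798 - 0.05*7.7975 = 0.3899
f(0.3054, 0.3899) = 7*0.3054^2 + 5*0.3899^2 = 1.4127


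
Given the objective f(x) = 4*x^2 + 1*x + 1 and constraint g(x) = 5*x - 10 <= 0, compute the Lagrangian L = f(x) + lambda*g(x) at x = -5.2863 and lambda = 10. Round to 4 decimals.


Step 1: Evaluate f(x).
f(-5.2863) = 4*(-5.2863)^2 + 1*(-5.2863) + 1 = 107.4936
Step 2: Evaluate g(x).
g(-5.2863) = 5*-5.2863 - 10 = -36.4315
Step 3: Compute Lagrangian.
L = 107.4936 + 10*-36.4315 = -256.8214
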